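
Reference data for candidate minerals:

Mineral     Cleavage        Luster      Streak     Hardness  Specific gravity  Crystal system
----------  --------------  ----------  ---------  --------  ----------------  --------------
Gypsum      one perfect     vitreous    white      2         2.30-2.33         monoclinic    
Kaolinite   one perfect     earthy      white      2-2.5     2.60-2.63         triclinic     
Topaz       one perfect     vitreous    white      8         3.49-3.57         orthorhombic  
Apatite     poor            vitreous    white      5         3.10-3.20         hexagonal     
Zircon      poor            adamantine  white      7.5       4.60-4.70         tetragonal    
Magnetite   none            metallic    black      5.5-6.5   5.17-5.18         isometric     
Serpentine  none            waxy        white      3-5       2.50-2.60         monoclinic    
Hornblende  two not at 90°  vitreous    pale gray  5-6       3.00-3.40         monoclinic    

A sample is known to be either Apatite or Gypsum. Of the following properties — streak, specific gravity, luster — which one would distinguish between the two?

specific gravity

Streak: both white — shared.
Specific gravity: Apatite 3.10-3.20, Gypsum 2.30-2.33 — distinct.
Luster: both vitreous — shared.
Of the listed properties, specific gravity is the one that separates them.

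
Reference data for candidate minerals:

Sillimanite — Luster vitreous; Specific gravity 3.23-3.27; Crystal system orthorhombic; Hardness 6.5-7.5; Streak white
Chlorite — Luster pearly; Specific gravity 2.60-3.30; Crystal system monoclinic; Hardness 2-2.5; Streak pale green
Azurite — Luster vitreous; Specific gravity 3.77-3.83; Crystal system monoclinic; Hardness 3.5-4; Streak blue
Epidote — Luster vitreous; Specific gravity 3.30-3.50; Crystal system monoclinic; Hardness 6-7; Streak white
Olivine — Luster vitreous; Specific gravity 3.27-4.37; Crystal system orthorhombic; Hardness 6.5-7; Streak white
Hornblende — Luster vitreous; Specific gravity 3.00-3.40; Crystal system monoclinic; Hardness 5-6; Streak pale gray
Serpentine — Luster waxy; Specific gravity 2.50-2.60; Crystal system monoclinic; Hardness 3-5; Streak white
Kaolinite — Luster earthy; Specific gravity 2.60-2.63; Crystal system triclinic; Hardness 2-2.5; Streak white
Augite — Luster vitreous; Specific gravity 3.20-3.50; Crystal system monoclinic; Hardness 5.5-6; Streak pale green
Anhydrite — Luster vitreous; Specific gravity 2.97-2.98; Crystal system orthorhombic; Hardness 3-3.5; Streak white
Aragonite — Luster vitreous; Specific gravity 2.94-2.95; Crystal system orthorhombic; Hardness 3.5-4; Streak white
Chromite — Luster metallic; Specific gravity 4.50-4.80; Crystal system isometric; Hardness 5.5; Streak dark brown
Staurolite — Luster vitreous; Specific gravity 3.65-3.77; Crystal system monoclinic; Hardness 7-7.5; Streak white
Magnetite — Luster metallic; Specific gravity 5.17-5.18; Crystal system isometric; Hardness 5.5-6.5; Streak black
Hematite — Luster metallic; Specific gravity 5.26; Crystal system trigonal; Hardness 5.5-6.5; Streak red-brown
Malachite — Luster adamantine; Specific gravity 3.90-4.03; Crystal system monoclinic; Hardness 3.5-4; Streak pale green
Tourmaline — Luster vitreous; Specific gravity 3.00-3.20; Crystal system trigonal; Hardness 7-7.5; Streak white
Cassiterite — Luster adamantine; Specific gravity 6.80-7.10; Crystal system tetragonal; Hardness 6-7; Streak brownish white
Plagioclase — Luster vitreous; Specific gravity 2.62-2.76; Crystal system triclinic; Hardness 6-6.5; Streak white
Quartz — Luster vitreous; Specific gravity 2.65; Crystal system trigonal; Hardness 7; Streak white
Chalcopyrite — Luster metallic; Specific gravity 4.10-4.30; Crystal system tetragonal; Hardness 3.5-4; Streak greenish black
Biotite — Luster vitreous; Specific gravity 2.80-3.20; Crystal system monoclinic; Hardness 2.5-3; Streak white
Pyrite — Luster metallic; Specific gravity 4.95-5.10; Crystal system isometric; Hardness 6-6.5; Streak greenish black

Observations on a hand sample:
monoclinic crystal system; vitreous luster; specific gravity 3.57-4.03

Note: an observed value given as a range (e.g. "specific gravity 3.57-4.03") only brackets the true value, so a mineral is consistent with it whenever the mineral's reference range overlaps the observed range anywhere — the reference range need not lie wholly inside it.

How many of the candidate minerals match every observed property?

Monoclinic crystal system: only Chlorite, Azurite, Epidote, Hornblende, Serpentine, Augite, Staurolite, Malachite, Biotite remain.
Vitreous luster rules out Chlorite, Serpentine, Malachite.
Specific gravity 3.57-4.03: only Azurite, Staurolite remain.
Consistent with every observation: Azurite, Staurolite.
That is 2 minerals.

2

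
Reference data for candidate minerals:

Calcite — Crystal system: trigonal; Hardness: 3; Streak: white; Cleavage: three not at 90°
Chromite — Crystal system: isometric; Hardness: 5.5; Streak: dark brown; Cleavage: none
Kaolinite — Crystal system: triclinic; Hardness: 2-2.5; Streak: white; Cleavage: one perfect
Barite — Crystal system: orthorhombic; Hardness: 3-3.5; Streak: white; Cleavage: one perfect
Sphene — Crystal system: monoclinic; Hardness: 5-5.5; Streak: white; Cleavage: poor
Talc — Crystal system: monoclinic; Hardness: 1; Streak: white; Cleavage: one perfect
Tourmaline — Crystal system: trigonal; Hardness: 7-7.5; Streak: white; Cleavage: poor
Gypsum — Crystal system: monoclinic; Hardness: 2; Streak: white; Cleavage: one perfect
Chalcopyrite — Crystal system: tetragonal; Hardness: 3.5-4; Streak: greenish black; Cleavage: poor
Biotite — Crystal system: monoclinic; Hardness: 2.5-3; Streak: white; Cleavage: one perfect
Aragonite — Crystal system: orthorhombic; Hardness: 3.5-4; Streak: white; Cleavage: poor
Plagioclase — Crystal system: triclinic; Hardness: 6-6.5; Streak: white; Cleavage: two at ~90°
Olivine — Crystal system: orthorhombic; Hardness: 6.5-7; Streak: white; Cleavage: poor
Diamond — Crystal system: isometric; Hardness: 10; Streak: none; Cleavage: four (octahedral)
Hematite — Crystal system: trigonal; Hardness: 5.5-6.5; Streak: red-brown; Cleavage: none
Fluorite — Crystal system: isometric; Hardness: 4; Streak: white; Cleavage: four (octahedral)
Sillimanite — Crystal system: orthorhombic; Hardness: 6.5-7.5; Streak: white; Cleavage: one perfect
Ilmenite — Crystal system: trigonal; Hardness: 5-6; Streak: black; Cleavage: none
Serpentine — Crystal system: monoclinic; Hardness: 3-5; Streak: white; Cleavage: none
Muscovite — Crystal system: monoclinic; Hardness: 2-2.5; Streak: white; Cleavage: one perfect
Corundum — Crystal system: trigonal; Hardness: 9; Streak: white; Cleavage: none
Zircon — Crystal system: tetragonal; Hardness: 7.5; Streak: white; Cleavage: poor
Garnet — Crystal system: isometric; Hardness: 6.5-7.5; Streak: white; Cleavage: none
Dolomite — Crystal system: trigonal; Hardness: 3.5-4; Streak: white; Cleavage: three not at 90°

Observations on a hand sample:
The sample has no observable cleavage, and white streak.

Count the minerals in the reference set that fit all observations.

No observable cleavage — Chromite, Hematite, Ilmenite, Serpentine, Corundum, Garnet remain.
White streak excludes Chromite, Hematite, Ilmenite.
Consistent with every observation: Corundum, Garnet, Serpentine.
That is 3 minerals.

3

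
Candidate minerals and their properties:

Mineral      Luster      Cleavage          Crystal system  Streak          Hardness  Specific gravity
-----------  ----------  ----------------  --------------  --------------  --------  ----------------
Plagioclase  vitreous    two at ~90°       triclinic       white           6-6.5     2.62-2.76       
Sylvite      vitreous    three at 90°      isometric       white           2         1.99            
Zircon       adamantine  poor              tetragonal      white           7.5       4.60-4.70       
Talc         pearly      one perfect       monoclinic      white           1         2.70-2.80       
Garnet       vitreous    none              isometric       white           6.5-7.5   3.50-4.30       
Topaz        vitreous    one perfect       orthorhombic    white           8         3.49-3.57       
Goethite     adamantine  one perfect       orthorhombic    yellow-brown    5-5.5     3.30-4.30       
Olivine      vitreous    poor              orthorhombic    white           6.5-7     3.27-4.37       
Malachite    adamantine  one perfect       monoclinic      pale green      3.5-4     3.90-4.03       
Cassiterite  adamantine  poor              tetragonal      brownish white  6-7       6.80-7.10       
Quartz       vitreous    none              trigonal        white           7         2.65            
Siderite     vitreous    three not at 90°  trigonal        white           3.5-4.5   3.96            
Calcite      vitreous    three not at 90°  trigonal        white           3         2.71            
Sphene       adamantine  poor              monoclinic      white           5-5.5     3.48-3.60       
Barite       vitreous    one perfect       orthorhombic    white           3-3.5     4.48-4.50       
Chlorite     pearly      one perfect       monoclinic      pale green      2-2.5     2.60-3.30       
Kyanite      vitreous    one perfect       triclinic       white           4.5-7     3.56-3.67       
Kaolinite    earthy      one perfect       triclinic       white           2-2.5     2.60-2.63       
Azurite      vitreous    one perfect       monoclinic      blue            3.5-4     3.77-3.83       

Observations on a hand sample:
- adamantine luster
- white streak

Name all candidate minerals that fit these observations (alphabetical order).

Sphene, Zircon

Adamantine luster: only Zircon, Goethite, Malachite, Cassiterite, Sphene remain.
White streak: only Zircon, Sphene remain.
Consistent with every observation: Sphene, Zircon.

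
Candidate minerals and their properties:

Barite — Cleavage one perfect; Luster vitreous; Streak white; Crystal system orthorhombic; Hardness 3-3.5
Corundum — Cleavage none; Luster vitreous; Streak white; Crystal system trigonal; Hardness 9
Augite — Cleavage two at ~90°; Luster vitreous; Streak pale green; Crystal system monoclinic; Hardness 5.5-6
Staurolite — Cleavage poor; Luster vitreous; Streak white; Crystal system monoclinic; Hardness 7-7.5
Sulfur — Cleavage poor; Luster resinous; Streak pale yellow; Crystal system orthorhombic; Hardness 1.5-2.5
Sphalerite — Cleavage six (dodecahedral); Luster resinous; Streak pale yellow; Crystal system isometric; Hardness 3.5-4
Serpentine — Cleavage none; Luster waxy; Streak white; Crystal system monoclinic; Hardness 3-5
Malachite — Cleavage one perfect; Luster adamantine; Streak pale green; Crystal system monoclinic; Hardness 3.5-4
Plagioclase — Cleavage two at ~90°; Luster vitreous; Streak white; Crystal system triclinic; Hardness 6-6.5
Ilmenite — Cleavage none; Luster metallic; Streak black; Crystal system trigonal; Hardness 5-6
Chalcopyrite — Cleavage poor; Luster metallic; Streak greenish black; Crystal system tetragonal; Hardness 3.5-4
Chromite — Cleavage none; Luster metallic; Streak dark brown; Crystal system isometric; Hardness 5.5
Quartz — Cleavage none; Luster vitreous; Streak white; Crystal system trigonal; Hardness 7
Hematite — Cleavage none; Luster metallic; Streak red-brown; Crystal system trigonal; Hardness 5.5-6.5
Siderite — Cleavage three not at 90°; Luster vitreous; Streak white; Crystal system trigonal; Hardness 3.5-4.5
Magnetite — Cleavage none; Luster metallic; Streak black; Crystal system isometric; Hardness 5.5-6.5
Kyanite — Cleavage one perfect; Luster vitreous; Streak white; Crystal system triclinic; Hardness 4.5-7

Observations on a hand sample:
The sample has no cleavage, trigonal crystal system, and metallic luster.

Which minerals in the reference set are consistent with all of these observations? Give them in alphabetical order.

Hematite, Ilmenite

No cleavage: only Corundum, Serpentine, Ilmenite, Chromite, Quartz, Hematite, Magnetite remain.
Trigonal crystal system eliminates Serpentine, Chromite, Magnetite.
Metallic luster is inconsistent with Corundum, Quartz.
Consistent with every observation: Hematite, Ilmenite.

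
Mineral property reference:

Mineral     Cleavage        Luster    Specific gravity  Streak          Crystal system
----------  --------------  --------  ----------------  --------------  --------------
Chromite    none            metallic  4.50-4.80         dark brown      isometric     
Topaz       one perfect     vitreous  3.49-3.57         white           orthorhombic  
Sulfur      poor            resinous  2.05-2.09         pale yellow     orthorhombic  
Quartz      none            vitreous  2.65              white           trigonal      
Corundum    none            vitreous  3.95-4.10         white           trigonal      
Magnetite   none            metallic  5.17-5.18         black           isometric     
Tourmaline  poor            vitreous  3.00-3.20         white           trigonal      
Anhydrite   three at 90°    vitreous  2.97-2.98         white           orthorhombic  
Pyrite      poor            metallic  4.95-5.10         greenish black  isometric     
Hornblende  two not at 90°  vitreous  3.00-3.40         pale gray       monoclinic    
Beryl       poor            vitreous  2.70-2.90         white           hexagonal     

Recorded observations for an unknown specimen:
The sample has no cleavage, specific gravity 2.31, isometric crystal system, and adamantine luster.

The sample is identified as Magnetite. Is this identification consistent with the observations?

No cleavage — matches Magnetite (cleavage none).
Specific gravity 2.31 — Magnetite has SG 5.17-5.18; which does not match.
Isometric crystal system — matches Magnetite (isometric system).
Adamantine luster — Magnetite has metallic luster; which does not match.
2 of the observed properties are inconsistent with Magnetite.

No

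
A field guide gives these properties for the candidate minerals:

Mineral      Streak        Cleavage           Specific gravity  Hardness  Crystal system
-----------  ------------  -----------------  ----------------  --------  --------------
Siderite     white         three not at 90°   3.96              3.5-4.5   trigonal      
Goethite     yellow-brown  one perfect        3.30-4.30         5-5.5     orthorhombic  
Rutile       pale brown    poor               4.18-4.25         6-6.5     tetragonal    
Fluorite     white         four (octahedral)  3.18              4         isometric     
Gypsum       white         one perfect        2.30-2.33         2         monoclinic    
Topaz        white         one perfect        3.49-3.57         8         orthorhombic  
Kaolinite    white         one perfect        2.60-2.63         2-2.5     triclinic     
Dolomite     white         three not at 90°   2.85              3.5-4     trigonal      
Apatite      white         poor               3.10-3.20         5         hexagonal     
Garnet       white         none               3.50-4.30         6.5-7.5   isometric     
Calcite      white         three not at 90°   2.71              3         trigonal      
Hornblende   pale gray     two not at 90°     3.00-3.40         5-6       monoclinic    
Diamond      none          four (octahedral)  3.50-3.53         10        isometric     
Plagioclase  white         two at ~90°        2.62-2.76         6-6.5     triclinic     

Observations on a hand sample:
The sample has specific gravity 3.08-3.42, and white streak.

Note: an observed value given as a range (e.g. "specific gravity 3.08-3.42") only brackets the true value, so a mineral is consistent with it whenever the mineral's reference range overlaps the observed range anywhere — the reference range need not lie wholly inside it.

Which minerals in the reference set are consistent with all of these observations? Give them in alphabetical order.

Apatite, Fluorite

Specific gravity 3.08-3.42: leaves Goethite, Fluorite, Apatite, Hornblende.
White streak is inconsistent with Goethite, Hornblende.
Consistent with every observation: Apatite, Fluorite.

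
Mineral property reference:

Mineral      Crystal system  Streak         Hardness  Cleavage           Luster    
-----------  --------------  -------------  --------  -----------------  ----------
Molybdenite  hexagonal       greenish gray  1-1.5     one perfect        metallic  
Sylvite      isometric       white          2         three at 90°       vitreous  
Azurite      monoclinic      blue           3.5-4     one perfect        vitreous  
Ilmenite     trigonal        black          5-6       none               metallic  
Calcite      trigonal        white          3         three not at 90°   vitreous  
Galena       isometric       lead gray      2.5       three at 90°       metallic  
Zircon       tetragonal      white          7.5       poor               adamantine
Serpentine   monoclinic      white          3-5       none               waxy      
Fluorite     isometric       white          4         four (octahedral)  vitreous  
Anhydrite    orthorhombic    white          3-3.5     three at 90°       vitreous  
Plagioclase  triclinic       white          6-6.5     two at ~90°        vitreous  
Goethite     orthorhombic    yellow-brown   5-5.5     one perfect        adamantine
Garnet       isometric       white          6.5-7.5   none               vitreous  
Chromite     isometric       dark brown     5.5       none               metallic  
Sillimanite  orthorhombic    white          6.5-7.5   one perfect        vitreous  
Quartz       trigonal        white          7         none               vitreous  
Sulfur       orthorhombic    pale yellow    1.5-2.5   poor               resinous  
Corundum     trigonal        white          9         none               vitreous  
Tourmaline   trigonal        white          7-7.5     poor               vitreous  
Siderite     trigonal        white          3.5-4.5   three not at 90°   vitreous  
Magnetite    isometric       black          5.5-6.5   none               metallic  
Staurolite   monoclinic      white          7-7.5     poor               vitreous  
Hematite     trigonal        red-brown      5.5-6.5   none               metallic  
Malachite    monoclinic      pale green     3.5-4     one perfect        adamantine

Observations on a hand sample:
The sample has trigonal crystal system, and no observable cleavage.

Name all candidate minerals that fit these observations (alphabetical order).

Trigonal crystal system — narrows the field to Ilmenite, Calcite, Quartz, Corundum, Tourmaline, Siderite, Hematite.
No observable cleavage is inconsistent with Calcite, Tourmaline, Siderite.
Consistent with every observation: Corundum, Hematite, Ilmenite, Quartz.

Corundum, Hematite, Ilmenite, Quartz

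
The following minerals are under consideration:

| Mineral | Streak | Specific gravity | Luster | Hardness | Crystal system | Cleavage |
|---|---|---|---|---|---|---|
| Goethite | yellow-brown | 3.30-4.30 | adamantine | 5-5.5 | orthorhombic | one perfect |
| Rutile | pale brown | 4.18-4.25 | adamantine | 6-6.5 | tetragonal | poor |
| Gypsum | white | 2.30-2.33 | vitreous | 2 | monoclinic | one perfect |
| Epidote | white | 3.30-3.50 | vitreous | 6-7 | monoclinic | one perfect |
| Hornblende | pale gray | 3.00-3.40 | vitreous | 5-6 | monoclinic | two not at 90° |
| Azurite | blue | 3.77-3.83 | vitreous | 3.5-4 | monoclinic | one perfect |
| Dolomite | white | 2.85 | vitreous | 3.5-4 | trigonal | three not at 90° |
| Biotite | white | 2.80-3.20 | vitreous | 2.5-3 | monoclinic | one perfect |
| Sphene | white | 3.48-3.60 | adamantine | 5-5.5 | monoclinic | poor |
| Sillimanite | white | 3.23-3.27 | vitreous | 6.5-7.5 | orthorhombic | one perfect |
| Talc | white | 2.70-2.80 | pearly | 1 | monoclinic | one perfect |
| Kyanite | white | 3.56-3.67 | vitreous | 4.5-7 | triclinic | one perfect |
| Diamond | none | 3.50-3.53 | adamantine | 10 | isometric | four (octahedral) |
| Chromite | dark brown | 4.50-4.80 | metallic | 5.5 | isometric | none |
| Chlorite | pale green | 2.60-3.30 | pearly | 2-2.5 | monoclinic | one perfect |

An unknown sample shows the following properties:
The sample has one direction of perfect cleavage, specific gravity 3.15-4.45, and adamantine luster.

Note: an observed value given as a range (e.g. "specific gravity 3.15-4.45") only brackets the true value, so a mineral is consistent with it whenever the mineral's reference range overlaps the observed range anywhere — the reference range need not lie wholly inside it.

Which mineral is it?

Goethite

One direction of perfect cleavage excludes Rutile, Hornblende, Dolomite, Sphene, Diamond, Chromite.
Specific gravity 3.15-4.45 is inconsistent with Gypsum, Talc.
Adamantine luster: narrows the field to Goethite.
Goethite is the sole remaining match.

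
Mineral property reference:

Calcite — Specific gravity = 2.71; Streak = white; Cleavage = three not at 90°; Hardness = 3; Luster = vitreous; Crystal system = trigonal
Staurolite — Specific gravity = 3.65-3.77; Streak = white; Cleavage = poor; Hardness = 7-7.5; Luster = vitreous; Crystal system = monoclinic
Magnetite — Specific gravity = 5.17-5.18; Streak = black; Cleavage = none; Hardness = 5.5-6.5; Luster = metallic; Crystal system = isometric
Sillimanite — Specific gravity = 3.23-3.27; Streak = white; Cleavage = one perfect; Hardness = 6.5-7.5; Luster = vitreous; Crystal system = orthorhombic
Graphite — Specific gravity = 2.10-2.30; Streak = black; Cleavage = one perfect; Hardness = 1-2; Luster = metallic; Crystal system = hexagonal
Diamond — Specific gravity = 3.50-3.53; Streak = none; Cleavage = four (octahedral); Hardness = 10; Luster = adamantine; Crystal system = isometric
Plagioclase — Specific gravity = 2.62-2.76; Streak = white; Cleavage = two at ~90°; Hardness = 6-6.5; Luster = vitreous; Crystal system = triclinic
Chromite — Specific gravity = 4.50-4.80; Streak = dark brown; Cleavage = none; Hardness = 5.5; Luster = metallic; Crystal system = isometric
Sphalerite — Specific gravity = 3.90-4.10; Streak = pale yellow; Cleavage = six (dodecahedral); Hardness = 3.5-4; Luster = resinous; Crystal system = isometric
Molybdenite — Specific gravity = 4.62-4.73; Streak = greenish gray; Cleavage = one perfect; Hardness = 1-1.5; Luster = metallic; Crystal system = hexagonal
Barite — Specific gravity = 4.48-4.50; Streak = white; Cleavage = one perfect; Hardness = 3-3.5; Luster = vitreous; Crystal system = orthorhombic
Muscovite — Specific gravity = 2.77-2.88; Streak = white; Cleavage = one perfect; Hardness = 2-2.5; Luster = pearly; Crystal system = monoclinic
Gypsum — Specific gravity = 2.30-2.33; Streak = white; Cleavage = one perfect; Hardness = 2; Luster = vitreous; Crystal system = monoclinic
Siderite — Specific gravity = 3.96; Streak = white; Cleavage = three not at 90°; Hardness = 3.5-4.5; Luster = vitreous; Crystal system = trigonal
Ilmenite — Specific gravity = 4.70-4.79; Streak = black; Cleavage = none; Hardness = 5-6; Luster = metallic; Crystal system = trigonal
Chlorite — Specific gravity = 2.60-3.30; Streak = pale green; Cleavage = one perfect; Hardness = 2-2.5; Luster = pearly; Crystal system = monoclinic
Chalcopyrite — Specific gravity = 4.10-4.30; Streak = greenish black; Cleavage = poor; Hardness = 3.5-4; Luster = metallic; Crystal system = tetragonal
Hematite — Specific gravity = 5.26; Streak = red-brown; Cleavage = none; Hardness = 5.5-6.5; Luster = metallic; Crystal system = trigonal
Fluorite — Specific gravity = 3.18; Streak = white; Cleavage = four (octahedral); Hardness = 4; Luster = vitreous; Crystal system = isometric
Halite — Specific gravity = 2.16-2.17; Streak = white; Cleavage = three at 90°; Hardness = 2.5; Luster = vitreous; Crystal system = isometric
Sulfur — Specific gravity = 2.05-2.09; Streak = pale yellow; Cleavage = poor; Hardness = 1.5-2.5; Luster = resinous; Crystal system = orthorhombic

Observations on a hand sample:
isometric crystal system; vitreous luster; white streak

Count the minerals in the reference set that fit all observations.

Isometric crystal system — narrows the field to Magnetite, Diamond, Chromite, Sphalerite, Fluorite, Halite.
Vitreous luster — only Fluorite, Halite remain.
White streak — no further eliminations.
Remaining candidates: Fluorite, Halite.
That is 2 minerals.

2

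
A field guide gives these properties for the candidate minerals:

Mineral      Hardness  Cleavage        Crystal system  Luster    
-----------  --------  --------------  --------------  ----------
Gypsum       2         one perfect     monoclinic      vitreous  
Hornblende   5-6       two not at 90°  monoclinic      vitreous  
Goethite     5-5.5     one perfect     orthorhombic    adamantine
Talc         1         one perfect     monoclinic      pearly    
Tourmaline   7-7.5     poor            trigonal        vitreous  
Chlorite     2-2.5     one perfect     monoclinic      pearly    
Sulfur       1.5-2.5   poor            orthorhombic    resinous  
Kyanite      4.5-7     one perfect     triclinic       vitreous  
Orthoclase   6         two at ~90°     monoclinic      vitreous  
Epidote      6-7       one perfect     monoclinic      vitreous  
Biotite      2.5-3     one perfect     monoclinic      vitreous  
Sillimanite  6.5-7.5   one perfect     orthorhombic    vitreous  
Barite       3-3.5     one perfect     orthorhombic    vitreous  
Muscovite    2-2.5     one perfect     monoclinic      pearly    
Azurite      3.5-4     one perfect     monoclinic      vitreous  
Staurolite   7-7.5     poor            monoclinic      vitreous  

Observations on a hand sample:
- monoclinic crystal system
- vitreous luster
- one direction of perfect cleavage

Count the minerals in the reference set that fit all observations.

Monoclinic crystal system excludes Goethite, Tourmaline, Sulfur, Kyanite, Sillimanite, Barite.
Vitreous luster eliminates Talc, Chlorite, Muscovite.
One direction of perfect cleavage eliminates Hornblende, Orthoclase, Staurolite.
The minerals that satisfy all observations are Azurite, Biotite, Epidote, Gypsum.
That is 4 minerals.

4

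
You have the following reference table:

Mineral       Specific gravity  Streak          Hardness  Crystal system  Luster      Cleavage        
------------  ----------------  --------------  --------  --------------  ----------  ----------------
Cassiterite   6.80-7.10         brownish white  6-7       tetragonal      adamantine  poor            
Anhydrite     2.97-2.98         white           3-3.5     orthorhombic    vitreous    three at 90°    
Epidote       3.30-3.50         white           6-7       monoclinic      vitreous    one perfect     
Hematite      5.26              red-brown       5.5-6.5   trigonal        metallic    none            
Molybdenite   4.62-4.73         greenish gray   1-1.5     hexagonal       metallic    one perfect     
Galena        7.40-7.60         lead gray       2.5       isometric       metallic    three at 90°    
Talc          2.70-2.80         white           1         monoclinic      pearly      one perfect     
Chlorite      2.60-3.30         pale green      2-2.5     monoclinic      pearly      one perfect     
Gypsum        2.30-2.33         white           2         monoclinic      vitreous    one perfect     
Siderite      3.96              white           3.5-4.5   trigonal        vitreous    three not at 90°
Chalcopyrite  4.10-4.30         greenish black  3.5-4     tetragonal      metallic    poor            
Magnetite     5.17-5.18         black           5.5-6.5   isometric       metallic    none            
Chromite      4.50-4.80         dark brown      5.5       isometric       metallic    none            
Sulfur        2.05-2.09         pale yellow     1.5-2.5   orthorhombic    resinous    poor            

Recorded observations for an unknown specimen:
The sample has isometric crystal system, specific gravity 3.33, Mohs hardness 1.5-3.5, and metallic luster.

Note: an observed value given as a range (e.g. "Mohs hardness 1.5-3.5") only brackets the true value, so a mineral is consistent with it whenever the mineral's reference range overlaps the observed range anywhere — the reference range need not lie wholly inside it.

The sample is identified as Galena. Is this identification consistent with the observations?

Isometric crystal system — fits Galena (isometric system).
Specific gravity 3.33 — Galena has SG 7.40-7.60; inconsistent.
Mohs hardness 1.5-3.5 — fits Galena (hardness 2.5).
Metallic luster — fits Galena (metallic luster).
The specific gravity observation rules out Galena.

Inconsistent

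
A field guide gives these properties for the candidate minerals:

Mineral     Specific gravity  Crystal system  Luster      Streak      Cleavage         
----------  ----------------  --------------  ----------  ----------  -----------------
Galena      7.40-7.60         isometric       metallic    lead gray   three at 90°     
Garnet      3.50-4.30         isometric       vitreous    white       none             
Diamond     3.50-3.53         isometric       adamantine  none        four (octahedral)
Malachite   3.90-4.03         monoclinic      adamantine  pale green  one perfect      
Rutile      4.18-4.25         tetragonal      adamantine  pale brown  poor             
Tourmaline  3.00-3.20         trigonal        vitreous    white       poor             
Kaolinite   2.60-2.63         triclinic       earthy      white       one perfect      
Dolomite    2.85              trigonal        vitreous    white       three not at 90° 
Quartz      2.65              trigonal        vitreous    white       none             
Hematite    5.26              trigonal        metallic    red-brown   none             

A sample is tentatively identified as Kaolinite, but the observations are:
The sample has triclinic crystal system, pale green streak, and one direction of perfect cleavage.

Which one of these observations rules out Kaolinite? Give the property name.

streak

Triclinic crystal system: Kaolinite has triclinic system — matches.
Pale green streak: Kaolinite has white streak — outside the reference range.
One direction of perfect cleavage: Kaolinite has cleavage one perfect — matches.
Everything matches except the streak.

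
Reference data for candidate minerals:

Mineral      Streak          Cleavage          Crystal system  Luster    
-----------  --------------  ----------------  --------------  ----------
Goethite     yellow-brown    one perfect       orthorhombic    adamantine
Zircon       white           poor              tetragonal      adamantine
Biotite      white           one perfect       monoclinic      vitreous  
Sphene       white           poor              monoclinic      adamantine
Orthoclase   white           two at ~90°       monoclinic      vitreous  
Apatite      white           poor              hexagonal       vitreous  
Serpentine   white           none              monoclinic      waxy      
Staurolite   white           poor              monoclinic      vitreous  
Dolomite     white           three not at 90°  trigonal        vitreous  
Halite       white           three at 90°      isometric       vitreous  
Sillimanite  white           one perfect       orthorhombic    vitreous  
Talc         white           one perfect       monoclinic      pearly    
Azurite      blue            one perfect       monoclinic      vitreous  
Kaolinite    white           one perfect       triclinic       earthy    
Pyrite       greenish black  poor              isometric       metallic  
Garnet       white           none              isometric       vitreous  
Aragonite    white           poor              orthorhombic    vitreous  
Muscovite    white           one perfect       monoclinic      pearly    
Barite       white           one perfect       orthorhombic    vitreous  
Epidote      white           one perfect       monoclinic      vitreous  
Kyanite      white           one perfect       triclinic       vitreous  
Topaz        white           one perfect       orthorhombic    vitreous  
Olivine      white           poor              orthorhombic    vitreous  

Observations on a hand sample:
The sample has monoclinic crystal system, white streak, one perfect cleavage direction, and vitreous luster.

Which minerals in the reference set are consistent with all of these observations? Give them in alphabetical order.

Monoclinic crystal system — only Biotite, Sphene, Orthoclase, Serpentine, Staurolite, Talc, Azurite, Muscovite, Epidote remain.
White streak eliminates Azurite.
One perfect cleavage direction is inconsistent with Sphene, Orthoclase, Serpentine, Staurolite.
Vitreous luster excludes Talc, Muscovite.
The minerals that satisfy all observations are Biotite, Epidote.

Biotite, Epidote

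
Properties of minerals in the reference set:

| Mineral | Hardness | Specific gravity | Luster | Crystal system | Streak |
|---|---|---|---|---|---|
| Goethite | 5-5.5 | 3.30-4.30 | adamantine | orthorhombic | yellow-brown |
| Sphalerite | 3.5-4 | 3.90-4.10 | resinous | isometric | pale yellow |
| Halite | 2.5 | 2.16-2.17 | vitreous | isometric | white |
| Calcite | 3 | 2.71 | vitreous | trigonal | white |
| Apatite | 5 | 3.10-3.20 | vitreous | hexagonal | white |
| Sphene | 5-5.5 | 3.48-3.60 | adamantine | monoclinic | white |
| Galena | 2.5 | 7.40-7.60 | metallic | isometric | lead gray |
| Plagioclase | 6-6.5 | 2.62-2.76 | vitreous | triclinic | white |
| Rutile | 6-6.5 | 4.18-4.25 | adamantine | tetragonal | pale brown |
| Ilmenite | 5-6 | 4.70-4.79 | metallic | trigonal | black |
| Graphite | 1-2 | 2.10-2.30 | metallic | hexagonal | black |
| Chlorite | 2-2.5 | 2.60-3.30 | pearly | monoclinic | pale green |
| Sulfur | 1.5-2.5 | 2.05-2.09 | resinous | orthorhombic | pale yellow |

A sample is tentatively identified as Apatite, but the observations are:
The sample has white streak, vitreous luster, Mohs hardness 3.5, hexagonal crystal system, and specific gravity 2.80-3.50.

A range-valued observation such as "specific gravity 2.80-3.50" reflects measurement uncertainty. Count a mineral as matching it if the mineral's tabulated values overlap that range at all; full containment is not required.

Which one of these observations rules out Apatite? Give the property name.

White streak: Apatite has white streak — consistent.
Vitreous luster: Apatite has vitreous luster — consistent.
Mohs hardness 3.5: Apatite has hardness 5 — does not match.
Hexagonal crystal system: Apatite has hexagonal system — consistent.
Specific gravity 2.80-3.50: Apatite has SG 3.10-3.20 — consistent.
Everything matches except the hardness.

hardness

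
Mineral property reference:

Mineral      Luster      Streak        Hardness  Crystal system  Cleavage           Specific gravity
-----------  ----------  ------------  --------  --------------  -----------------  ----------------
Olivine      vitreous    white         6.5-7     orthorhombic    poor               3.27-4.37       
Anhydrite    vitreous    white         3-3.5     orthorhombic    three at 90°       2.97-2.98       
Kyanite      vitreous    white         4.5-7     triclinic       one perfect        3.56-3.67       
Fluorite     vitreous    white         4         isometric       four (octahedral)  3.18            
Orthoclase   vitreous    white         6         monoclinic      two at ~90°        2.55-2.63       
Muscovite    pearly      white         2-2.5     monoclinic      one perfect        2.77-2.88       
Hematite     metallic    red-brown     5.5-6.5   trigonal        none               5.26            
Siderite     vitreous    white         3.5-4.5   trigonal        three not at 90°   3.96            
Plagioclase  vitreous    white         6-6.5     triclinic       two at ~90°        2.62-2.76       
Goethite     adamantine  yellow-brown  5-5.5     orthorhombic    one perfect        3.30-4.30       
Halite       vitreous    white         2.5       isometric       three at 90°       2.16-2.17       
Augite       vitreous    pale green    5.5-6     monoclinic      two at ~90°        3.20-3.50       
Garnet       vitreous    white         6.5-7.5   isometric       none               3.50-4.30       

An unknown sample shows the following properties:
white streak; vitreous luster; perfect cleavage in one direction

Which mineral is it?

White streak excludes Hematite, Goethite, Augite.
Vitreous luster rules out Muscovite.
Perfect cleavage in one direction: only Kyanite remains.
Only Kyanite satisfies all observations.

Kyanite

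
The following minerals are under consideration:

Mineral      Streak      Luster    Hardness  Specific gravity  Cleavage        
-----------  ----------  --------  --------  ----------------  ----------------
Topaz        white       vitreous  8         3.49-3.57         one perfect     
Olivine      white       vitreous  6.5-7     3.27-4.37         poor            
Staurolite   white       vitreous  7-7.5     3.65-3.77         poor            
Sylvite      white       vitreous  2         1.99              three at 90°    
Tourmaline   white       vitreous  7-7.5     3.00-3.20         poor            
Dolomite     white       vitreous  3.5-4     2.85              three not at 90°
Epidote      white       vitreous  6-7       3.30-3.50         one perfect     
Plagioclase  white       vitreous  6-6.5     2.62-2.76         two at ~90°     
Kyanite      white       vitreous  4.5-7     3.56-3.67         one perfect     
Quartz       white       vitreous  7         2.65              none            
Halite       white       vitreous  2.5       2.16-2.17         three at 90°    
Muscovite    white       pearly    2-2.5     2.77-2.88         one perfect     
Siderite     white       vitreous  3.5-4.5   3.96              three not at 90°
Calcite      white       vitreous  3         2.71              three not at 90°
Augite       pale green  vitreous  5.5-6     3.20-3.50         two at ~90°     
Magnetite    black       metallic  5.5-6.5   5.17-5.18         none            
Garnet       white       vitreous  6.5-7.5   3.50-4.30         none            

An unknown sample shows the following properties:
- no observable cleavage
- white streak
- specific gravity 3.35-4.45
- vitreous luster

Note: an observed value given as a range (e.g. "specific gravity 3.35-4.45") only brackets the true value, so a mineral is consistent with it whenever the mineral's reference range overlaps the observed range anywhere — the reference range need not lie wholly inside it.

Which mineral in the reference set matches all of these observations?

Garnet

No observable cleavage — Quartz, Magnetite, Garnet remain.
White streak rules out Magnetite.
Specific gravity 3.35-4.45 eliminates Quartz.
Vitreous luster — consistent with all remaining minerals.
The only mineral consistent with every observation is Garnet.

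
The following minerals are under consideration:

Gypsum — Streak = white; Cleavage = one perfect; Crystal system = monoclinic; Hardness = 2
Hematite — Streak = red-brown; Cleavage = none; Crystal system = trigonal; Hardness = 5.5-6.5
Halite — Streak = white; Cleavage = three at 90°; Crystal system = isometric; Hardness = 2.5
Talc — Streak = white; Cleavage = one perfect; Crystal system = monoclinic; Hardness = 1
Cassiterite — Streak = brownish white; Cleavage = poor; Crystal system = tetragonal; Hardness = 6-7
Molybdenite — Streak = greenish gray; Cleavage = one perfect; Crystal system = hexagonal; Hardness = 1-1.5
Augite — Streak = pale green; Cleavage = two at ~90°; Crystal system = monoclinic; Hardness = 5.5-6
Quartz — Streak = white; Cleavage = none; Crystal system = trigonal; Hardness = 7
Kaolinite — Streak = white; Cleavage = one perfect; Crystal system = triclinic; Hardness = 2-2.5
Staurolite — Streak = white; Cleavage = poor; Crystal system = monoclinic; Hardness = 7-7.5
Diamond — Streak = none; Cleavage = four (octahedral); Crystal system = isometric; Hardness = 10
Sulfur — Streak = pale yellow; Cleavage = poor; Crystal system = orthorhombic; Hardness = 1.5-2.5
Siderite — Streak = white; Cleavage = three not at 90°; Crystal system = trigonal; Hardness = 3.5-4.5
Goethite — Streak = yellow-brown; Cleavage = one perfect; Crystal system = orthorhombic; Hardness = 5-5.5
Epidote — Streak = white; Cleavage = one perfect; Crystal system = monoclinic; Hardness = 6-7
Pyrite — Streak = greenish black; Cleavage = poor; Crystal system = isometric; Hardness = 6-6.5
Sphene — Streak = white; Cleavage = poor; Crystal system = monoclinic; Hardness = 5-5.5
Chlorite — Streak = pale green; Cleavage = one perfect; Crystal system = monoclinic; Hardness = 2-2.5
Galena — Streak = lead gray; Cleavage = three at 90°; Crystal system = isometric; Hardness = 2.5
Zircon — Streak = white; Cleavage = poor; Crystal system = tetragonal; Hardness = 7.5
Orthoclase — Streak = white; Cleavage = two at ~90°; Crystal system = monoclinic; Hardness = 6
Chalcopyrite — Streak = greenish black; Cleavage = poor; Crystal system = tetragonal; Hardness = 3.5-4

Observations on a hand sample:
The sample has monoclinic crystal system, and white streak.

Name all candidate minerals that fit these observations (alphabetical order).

Monoclinic crystal system — leaves Gypsum, Talc, Augite, Staurolite, Epidote, Sphene, Chlorite, Orthoclase.
White streak rules out Augite, Chlorite.
Consistent with every observation: Epidote, Gypsum, Orthoclase, Sphene, Staurolite, Talc.

Epidote, Gypsum, Orthoclase, Sphene, Staurolite, Talc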